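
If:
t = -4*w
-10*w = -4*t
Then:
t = 0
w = 0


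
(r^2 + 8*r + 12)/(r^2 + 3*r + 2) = (r + 6)/(r + 1)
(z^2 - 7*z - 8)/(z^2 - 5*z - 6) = (z - 8)/(z - 6)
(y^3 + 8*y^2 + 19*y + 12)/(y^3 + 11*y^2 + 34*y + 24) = (y + 3)/(y + 6)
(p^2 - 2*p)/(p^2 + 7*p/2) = 2*(p - 2)/(2*p + 7)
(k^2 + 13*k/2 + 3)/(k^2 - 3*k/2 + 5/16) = 8*(2*k^2 + 13*k + 6)/(16*k^2 - 24*k + 5)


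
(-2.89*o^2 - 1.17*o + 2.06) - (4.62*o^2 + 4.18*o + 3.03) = -7.51*o^2 - 5.35*o - 0.97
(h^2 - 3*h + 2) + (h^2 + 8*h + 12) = 2*h^2 + 5*h + 14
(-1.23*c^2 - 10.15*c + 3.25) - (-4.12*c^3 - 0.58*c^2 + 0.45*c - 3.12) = 4.12*c^3 - 0.65*c^2 - 10.6*c + 6.37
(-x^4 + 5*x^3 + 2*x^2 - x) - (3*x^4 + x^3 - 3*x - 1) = -4*x^4 + 4*x^3 + 2*x^2 + 2*x + 1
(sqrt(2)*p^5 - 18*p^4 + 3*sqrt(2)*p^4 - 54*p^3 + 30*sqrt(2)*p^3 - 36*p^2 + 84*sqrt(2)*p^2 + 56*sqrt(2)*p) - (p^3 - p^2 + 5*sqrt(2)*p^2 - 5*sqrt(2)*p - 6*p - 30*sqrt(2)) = sqrt(2)*p^5 - 18*p^4 + 3*sqrt(2)*p^4 - 55*p^3 + 30*sqrt(2)*p^3 - 35*p^2 + 79*sqrt(2)*p^2 + 6*p + 61*sqrt(2)*p + 30*sqrt(2)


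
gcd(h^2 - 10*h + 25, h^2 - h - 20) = h - 5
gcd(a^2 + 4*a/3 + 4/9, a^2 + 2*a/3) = a + 2/3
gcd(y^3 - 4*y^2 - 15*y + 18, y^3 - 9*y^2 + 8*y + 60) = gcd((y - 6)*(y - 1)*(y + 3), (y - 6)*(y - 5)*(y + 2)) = y - 6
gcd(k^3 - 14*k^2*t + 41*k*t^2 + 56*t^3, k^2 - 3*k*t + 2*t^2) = 1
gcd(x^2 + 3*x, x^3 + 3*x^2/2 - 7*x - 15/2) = x + 3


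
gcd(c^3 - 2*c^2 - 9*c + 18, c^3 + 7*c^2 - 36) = c^2 + c - 6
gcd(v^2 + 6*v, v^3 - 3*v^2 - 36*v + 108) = v + 6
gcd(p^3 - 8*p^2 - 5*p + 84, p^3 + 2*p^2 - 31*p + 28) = p - 4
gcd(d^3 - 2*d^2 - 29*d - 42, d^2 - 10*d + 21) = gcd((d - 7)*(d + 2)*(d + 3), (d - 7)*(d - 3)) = d - 7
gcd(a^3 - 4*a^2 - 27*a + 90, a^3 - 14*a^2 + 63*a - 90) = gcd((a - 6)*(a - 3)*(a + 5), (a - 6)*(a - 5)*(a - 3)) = a^2 - 9*a + 18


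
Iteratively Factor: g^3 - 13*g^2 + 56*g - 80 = (g - 4)*(g^2 - 9*g + 20) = (g - 5)*(g - 4)*(g - 4)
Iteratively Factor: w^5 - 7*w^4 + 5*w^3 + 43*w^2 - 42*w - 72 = (w - 4)*(w^4 - 3*w^3 - 7*w^2 + 15*w + 18) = (w - 4)*(w + 2)*(w^3 - 5*w^2 + 3*w + 9) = (w - 4)*(w + 1)*(w + 2)*(w^2 - 6*w + 9) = (w - 4)*(w - 3)*(w + 1)*(w + 2)*(w - 3)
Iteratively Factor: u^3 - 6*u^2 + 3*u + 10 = (u - 5)*(u^2 - u - 2) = (u - 5)*(u - 2)*(u + 1)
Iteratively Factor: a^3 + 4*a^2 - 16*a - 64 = (a - 4)*(a^2 + 8*a + 16) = (a - 4)*(a + 4)*(a + 4)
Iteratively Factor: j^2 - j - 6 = (j - 3)*(j + 2)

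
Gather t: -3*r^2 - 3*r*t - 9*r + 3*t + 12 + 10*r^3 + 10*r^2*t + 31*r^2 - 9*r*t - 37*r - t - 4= 10*r^3 + 28*r^2 - 46*r + t*(10*r^2 - 12*r + 2) + 8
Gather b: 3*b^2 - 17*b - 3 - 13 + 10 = 3*b^2 - 17*b - 6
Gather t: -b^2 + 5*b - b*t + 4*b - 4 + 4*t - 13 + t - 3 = -b^2 + 9*b + t*(5 - b) - 20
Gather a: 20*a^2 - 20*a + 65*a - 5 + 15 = 20*a^2 + 45*a + 10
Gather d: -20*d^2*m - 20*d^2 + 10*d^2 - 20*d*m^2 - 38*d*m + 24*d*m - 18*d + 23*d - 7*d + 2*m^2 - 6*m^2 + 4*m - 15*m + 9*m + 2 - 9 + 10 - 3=d^2*(-20*m - 10) + d*(-20*m^2 - 14*m - 2) - 4*m^2 - 2*m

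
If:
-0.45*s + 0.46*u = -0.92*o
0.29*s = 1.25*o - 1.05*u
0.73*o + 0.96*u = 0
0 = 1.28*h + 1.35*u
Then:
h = 0.00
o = 0.00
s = 0.00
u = 0.00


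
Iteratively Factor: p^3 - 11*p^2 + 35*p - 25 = (p - 1)*(p^2 - 10*p + 25) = (p - 5)*(p - 1)*(p - 5)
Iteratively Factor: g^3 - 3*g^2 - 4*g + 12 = (g + 2)*(g^2 - 5*g + 6) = (g - 3)*(g + 2)*(g - 2)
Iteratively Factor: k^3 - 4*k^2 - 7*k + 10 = (k - 5)*(k^2 + k - 2) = (k - 5)*(k - 1)*(k + 2)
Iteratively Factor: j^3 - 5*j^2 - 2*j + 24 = (j + 2)*(j^2 - 7*j + 12) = (j - 3)*(j + 2)*(j - 4)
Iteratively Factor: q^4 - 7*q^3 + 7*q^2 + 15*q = (q + 1)*(q^3 - 8*q^2 + 15*q) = (q - 5)*(q + 1)*(q^2 - 3*q) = (q - 5)*(q - 3)*(q + 1)*(q)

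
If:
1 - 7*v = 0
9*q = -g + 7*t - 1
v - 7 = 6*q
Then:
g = 7*t + 65/7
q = -8/7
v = 1/7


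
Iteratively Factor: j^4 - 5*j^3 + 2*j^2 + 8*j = (j - 2)*(j^3 - 3*j^2 - 4*j) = (j - 2)*(j + 1)*(j^2 - 4*j) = j*(j - 2)*(j + 1)*(j - 4)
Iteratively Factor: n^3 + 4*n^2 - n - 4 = (n + 4)*(n^2 - 1) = (n + 1)*(n + 4)*(n - 1)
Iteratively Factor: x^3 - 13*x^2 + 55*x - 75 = (x - 5)*(x^2 - 8*x + 15) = (x - 5)*(x - 3)*(x - 5)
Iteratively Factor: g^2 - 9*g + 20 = (g - 4)*(g - 5)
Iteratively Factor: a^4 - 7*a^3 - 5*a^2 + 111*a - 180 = (a - 5)*(a^3 - 2*a^2 - 15*a + 36) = (a - 5)*(a - 3)*(a^2 + a - 12) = (a - 5)*(a - 3)*(a + 4)*(a - 3)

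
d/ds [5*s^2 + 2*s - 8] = 10*s + 2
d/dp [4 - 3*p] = -3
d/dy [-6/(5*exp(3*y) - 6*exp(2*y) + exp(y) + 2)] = (90*exp(2*y) - 72*exp(y) + 6)*exp(y)/(5*exp(3*y) - 6*exp(2*y) + exp(y) + 2)^2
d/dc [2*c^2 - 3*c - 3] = 4*c - 3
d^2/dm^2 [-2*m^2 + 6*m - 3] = -4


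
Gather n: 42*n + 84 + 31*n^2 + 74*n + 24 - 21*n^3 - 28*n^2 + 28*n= -21*n^3 + 3*n^2 + 144*n + 108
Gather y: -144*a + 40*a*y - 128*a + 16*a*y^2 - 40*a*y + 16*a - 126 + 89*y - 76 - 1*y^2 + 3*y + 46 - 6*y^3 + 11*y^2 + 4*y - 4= -256*a - 6*y^3 + y^2*(16*a + 10) + 96*y - 160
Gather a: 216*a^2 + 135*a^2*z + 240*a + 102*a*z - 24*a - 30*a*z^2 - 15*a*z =a^2*(135*z + 216) + a*(-30*z^2 + 87*z + 216)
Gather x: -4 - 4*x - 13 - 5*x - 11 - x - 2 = -10*x - 30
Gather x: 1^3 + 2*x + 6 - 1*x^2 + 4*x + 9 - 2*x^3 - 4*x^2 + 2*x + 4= -2*x^3 - 5*x^2 + 8*x + 20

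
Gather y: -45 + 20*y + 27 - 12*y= 8*y - 18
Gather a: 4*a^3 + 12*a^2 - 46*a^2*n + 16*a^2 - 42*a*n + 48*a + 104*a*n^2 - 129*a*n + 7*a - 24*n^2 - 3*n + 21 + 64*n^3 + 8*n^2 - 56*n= 4*a^3 + a^2*(28 - 46*n) + a*(104*n^2 - 171*n + 55) + 64*n^3 - 16*n^2 - 59*n + 21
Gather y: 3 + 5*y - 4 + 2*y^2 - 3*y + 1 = 2*y^2 + 2*y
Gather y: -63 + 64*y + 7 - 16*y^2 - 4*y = -16*y^2 + 60*y - 56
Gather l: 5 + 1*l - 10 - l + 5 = 0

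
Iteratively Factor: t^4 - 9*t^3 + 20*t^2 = (t - 5)*(t^3 - 4*t^2) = (t - 5)*(t - 4)*(t^2) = t*(t - 5)*(t - 4)*(t)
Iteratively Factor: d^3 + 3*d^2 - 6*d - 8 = (d + 1)*(d^2 + 2*d - 8) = (d + 1)*(d + 4)*(d - 2)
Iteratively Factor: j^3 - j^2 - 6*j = (j)*(j^2 - j - 6) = j*(j - 3)*(j + 2)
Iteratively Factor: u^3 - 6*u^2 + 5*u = (u)*(u^2 - 6*u + 5) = u*(u - 5)*(u - 1)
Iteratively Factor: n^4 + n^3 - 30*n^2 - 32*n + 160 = (n + 4)*(n^3 - 3*n^2 - 18*n + 40) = (n - 2)*(n + 4)*(n^2 - n - 20) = (n - 2)*(n + 4)^2*(n - 5)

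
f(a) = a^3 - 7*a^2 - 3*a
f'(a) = 3*a^2 - 14*a - 3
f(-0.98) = -4.72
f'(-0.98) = 13.60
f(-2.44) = -48.88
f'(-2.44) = 49.02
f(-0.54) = -0.58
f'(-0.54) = 5.43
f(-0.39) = 0.05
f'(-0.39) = 2.92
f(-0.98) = -4.72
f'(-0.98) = 13.60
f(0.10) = -0.37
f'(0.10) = -4.37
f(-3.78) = -142.69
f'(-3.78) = 92.79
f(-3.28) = -100.76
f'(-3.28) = 75.20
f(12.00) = 684.00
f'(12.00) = 261.00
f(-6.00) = -450.00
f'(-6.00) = 189.00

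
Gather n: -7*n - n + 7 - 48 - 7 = -8*n - 48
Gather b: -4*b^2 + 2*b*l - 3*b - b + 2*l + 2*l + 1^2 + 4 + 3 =-4*b^2 + b*(2*l - 4) + 4*l + 8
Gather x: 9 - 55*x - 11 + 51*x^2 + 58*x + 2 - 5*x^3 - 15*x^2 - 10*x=-5*x^3 + 36*x^2 - 7*x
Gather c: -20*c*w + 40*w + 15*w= -20*c*w + 55*w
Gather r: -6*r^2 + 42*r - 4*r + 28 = -6*r^2 + 38*r + 28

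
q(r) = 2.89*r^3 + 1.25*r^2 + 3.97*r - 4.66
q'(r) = 8.67*r^2 + 2.5*r + 3.97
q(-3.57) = -134.39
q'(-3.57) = 105.54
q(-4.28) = -225.34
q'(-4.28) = 152.09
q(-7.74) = -1300.55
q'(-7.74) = 504.02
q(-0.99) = -10.17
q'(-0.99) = 9.99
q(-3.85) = -166.34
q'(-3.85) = 122.86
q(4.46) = 294.30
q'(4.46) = 187.58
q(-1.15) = -11.97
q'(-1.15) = 12.56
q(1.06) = 4.39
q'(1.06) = 16.36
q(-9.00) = -2045.95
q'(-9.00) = 683.74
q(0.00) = -4.66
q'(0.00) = 3.97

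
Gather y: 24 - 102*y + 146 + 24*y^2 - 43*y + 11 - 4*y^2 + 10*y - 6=20*y^2 - 135*y + 175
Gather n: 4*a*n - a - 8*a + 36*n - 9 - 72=-9*a + n*(4*a + 36) - 81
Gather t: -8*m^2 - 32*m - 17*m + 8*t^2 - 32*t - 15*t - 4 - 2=-8*m^2 - 49*m + 8*t^2 - 47*t - 6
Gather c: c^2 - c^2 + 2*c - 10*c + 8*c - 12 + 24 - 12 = 0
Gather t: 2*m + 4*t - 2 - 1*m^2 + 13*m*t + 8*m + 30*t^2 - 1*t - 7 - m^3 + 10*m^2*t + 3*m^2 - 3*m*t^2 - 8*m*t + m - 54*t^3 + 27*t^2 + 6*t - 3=-m^3 + 2*m^2 + 11*m - 54*t^3 + t^2*(57 - 3*m) + t*(10*m^2 + 5*m + 9) - 12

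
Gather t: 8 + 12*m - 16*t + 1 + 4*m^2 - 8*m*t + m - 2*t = 4*m^2 + 13*m + t*(-8*m - 18) + 9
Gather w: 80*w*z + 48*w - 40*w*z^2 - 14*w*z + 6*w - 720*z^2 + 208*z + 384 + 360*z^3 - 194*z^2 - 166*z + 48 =w*(-40*z^2 + 66*z + 54) + 360*z^3 - 914*z^2 + 42*z + 432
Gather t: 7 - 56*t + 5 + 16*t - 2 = 10 - 40*t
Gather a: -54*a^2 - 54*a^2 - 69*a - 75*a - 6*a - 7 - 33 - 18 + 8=-108*a^2 - 150*a - 50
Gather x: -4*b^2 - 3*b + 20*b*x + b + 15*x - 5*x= -4*b^2 - 2*b + x*(20*b + 10)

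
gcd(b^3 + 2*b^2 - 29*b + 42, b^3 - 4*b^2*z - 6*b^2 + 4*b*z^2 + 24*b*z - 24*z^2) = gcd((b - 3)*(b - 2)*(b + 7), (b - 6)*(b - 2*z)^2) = 1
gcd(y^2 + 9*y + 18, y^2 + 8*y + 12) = y + 6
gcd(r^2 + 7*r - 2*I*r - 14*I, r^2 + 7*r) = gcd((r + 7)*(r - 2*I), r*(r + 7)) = r + 7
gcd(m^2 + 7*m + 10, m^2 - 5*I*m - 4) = 1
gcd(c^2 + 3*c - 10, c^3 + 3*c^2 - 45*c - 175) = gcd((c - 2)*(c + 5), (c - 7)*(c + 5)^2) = c + 5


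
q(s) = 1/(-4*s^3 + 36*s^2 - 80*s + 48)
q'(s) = (12*s^2 - 72*s + 80)/(-4*s^3 + 36*s^2 - 80*s + 48)^2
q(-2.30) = 0.00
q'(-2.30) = 0.00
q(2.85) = 0.05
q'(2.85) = -0.07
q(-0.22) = 0.01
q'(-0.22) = 0.02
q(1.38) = -0.23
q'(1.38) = 0.18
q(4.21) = 0.02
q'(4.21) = -0.00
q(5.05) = 0.02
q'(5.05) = 0.01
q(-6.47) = 0.00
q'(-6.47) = 0.00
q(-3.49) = 0.00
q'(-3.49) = 0.00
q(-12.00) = 0.00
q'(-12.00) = 0.00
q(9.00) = 0.00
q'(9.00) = 0.00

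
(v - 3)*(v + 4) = v^2 + v - 12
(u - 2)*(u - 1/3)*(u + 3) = u^3 + 2*u^2/3 - 19*u/3 + 2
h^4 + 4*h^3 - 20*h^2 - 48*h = h*(h - 4)*(h + 2)*(h + 6)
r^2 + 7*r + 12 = (r + 3)*(r + 4)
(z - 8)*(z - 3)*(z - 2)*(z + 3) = z^4 - 10*z^3 + 7*z^2 + 90*z - 144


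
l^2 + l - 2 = (l - 1)*(l + 2)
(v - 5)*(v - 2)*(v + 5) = v^3 - 2*v^2 - 25*v + 50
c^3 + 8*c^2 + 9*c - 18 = (c - 1)*(c + 3)*(c + 6)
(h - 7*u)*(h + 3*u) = h^2 - 4*h*u - 21*u^2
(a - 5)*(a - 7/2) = a^2 - 17*a/2 + 35/2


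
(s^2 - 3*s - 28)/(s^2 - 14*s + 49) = (s + 4)/(s - 7)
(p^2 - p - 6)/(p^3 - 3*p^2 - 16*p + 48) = (p + 2)/(p^2 - 16)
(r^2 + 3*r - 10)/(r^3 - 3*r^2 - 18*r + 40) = (r + 5)/(r^2 - r - 20)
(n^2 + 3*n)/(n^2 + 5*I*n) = (n + 3)/(n + 5*I)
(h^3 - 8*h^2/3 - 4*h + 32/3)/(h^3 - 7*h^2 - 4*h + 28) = (h - 8/3)/(h - 7)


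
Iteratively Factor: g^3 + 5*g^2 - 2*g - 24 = (g + 4)*(g^2 + g - 6) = (g + 3)*(g + 4)*(g - 2)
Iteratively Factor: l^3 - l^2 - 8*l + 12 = (l - 2)*(l^2 + l - 6) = (l - 2)^2*(l + 3)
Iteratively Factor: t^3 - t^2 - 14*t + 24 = (t + 4)*(t^2 - 5*t + 6) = (t - 2)*(t + 4)*(t - 3)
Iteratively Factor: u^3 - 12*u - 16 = (u + 2)*(u^2 - 2*u - 8) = (u - 4)*(u + 2)*(u + 2)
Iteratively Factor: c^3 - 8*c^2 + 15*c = (c)*(c^2 - 8*c + 15) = c*(c - 3)*(c - 5)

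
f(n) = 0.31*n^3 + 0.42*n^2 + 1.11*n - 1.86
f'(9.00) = 84.00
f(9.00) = 268.14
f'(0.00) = 1.11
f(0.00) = -1.86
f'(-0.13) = 1.02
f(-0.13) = -2.00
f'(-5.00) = 20.16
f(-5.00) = -35.66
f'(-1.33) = 1.64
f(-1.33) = -3.32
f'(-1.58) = 2.10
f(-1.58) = -3.79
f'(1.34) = 3.91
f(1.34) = 1.13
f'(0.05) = 1.15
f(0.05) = -1.80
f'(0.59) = 1.93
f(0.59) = -1.00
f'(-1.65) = 2.26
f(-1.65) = -3.94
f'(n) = 0.93*n^2 + 0.84*n + 1.11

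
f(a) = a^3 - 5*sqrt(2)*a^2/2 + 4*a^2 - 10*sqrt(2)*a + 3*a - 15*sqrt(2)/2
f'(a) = 3*a^2 - 5*sqrt(2)*a + 8*a - 10*sqrt(2) + 3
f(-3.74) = -14.75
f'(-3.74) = 27.35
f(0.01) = -10.72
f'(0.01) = -11.13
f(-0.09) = -9.60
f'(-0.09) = -11.20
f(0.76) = -18.37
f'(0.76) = -8.70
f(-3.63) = -11.87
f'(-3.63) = 25.02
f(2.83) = -15.75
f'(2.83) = 15.51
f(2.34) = -21.32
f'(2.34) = 7.46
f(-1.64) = 4.50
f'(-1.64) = -4.60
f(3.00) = -12.85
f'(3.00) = 18.64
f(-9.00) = -601.71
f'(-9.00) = 223.50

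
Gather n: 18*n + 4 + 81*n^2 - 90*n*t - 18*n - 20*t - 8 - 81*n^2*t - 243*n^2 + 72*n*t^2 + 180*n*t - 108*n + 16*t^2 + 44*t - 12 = n^2*(-81*t - 162) + n*(72*t^2 + 90*t - 108) + 16*t^2 + 24*t - 16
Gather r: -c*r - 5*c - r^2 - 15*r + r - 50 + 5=-5*c - r^2 + r*(-c - 14) - 45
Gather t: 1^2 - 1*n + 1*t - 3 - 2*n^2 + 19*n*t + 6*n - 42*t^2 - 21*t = -2*n^2 + 5*n - 42*t^2 + t*(19*n - 20) - 2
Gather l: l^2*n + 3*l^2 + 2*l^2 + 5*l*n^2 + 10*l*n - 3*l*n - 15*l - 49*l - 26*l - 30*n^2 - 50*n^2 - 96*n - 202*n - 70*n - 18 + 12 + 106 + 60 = l^2*(n + 5) + l*(5*n^2 + 7*n - 90) - 80*n^2 - 368*n + 160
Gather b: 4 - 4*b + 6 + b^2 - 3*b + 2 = b^2 - 7*b + 12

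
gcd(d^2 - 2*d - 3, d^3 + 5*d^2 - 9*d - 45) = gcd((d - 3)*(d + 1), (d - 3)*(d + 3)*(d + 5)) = d - 3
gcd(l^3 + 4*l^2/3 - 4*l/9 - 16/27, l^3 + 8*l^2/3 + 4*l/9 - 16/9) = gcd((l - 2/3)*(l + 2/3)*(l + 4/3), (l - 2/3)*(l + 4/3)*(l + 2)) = l^2 + 2*l/3 - 8/9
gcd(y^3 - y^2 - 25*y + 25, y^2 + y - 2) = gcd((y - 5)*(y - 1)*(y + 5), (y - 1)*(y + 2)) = y - 1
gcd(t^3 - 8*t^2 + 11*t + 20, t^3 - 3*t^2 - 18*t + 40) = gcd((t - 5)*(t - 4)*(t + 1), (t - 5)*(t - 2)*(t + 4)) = t - 5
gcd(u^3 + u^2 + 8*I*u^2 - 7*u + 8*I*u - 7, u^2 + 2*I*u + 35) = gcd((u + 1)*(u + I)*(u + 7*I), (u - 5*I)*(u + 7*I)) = u + 7*I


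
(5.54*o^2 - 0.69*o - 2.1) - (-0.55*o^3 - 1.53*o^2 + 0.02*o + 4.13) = 0.55*o^3 + 7.07*o^2 - 0.71*o - 6.23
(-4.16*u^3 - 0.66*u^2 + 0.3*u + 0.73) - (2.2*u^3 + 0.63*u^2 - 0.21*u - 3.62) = -6.36*u^3 - 1.29*u^2 + 0.51*u + 4.35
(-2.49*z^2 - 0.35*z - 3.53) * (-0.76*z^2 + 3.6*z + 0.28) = 1.8924*z^4 - 8.698*z^3 + 0.7256*z^2 - 12.806*z - 0.9884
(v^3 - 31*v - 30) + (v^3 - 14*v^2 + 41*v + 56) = 2*v^3 - 14*v^2 + 10*v + 26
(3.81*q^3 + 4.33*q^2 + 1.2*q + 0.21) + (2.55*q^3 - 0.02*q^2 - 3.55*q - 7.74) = 6.36*q^3 + 4.31*q^2 - 2.35*q - 7.53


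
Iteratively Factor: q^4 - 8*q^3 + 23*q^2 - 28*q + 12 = (q - 2)*(q^3 - 6*q^2 + 11*q - 6) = (q - 3)*(q - 2)*(q^2 - 3*q + 2) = (q - 3)*(q - 2)*(q - 1)*(q - 2)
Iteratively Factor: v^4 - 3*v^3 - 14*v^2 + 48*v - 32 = (v + 4)*(v^3 - 7*v^2 + 14*v - 8) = (v - 1)*(v + 4)*(v^2 - 6*v + 8) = (v - 4)*(v - 1)*(v + 4)*(v - 2)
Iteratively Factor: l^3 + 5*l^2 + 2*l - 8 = (l - 1)*(l^2 + 6*l + 8) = (l - 1)*(l + 2)*(l + 4)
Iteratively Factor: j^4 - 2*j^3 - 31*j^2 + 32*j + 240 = (j - 4)*(j^3 + 2*j^2 - 23*j - 60) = (j - 4)*(j + 4)*(j^2 - 2*j - 15) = (j - 4)*(j + 3)*(j + 4)*(j - 5)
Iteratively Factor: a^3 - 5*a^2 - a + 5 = (a - 1)*(a^2 - 4*a - 5) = (a - 1)*(a + 1)*(a - 5)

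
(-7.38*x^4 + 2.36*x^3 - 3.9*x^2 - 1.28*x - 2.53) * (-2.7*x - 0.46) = 19.926*x^5 - 2.9772*x^4 + 9.4444*x^3 + 5.25*x^2 + 7.4198*x + 1.1638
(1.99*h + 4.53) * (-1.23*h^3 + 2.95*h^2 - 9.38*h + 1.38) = -2.4477*h^4 + 0.2986*h^3 - 5.3027*h^2 - 39.7452*h + 6.2514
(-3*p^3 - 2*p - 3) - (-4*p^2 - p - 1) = -3*p^3 + 4*p^2 - p - 2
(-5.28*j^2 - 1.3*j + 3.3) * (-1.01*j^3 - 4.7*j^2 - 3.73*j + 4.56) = 5.3328*j^5 + 26.129*j^4 + 22.4714*j^3 - 34.7378*j^2 - 18.237*j + 15.048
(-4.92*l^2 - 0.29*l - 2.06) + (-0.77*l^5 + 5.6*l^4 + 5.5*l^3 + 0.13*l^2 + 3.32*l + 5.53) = -0.77*l^5 + 5.6*l^4 + 5.5*l^3 - 4.79*l^2 + 3.03*l + 3.47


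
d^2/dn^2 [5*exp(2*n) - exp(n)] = (20*exp(n) - 1)*exp(n)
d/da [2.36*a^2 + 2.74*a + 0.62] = 4.72*a + 2.74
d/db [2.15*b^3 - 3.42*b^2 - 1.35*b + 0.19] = 6.45*b^2 - 6.84*b - 1.35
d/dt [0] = 0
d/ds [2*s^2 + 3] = 4*s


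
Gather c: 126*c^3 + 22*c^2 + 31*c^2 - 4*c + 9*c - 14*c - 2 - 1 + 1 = 126*c^3 + 53*c^2 - 9*c - 2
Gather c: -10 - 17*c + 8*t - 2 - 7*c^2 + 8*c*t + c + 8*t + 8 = -7*c^2 + c*(8*t - 16) + 16*t - 4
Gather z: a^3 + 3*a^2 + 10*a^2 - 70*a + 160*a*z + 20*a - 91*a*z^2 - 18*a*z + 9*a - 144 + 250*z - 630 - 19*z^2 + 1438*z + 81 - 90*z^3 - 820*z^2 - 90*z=a^3 + 13*a^2 - 41*a - 90*z^3 + z^2*(-91*a - 839) + z*(142*a + 1598) - 693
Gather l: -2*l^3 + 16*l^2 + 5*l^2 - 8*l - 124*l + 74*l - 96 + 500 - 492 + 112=-2*l^3 + 21*l^2 - 58*l + 24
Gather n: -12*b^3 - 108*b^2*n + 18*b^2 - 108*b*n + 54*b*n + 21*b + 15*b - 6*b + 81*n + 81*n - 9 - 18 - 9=-12*b^3 + 18*b^2 + 30*b + n*(-108*b^2 - 54*b + 162) - 36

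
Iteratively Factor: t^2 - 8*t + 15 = (t - 3)*(t - 5)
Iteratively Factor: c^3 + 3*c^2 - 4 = (c - 1)*(c^2 + 4*c + 4) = (c - 1)*(c + 2)*(c + 2)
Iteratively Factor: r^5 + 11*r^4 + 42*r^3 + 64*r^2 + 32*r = (r + 1)*(r^4 + 10*r^3 + 32*r^2 + 32*r) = (r + 1)*(r + 2)*(r^3 + 8*r^2 + 16*r) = r*(r + 1)*(r + 2)*(r^2 + 8*r + 16) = r*(r + 1)*(r + 2)*(r + 4)*(r + 4)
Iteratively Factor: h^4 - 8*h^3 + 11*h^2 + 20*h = (h - 5)*(h^3 - 3*h^2 - 4*h) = (h - 5)*(h + 1)*(h^2 - 4*h) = h*(h - 5)*(h + 1)*(h - 4)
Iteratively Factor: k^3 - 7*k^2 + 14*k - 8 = (k - 2)*(k^2 - 5*k + 4) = (k - 2)*(k - 1)*(k - 4)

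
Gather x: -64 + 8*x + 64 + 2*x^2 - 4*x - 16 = 2*x^2 + 4*x - 16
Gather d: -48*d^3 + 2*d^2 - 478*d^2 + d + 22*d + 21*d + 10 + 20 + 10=-48*d^3 - 476*d^2 + 44*d + 40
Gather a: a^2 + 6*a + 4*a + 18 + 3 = a^2 + 10*a + 21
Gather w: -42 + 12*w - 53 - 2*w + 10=10*w - 85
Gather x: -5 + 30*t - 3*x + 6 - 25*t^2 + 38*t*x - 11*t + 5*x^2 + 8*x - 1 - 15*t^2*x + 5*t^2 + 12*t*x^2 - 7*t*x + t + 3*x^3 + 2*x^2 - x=-20*t^2 + 20*t + 3*x^3 + x^2*(12*t + 7) + x*(-15*t^2 + 31*t + 4)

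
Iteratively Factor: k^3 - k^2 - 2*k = (k - 2)*(k^2 + k) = (k - 2)*(k + 1)*(k)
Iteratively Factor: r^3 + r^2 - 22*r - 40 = (r + 4)*(r^2 - 3*r - 10) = (r + 2)*(r + 4)*(r - 5)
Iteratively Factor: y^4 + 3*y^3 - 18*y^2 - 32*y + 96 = (y + 4)*(y^3 - y^2 - 14*y + 24) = (y - 3)*(y + 4)*(y^2 + 2*y - 8) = (y - 3)*(y - 2)*(y + 4)*(y + 4)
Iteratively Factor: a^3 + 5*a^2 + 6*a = (a + 3)*(a^2 + 2*a) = (a + 2)*(a + 3)*(a)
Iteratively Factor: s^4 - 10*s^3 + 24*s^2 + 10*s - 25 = (s - 5)*(s^3 - 5*s^2 - s + 5) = (s - 5)^2*(s^2 - 1) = (s - 5)^2*(s + 1)*(s - 1)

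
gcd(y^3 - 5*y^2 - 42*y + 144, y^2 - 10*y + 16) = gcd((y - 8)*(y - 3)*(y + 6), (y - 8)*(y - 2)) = y - 8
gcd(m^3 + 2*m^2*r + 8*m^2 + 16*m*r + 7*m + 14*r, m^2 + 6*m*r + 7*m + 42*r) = m + 7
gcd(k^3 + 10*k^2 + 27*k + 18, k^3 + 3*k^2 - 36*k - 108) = k^2 + 9*k + 18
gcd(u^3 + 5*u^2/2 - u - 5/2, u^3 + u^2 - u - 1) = u^2 - 1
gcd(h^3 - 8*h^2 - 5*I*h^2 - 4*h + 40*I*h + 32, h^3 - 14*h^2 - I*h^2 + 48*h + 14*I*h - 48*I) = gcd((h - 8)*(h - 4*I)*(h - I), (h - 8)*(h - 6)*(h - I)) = h^2 + h*(-8 - I) + 8*I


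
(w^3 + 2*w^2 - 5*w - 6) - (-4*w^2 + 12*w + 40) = w^3 + 6*w^2 - 17*w - 46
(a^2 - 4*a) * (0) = 0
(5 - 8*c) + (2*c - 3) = 2 - 6*c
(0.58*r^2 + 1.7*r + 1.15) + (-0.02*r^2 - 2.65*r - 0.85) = 0.56*r^2 - 0.95*r + 0.3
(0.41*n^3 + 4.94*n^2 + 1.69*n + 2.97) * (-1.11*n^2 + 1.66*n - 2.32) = -0.4551*n^5 - 4.8028*n^4 + 5.3733*n^3 - 11.9521*n^2 + 1.0094*n - 6.8904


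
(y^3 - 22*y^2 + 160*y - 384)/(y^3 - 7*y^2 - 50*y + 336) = (y - 8)/(y + 7)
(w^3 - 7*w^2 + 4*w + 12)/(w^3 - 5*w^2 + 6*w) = (w^2 - 5*w - 6)/(w*(w - 3))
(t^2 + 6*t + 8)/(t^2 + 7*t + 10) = (t + 4)/(t + 5)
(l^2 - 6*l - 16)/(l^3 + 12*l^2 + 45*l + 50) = (l - 8)/(l^2 + 10*l + 25)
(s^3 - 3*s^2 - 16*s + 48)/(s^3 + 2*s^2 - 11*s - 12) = (s - 4)/(s + 1)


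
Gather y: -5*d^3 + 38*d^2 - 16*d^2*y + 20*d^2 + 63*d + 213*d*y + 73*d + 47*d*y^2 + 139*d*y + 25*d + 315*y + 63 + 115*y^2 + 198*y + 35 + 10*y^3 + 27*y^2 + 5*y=-5*d^3 + 58*d^2 + 161*d + 10*y^3 + y^2*(47*d + 142) + y*(-16*d^2 + 352*d + 518) + 98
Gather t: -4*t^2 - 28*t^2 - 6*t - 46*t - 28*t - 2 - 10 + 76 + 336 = -32*t^2 - 80*t + 400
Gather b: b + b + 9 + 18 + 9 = 2*b + 36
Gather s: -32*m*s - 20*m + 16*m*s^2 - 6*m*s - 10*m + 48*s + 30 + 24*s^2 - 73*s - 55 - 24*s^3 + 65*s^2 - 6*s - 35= -30*m - 24*s^3 + s^2*(16*m + 89) + s*(-38*m - 31) - 60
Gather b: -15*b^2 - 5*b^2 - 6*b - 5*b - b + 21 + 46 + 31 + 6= -20*b^2 - 12*b + 104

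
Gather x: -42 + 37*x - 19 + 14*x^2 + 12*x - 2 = 14*x^2 + 49*x - 63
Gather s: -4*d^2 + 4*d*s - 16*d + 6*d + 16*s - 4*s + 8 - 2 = -4*d^2 - 10*d + s*(4*d + 12) + 6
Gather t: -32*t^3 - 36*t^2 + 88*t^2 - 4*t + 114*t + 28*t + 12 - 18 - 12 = -32*t^3 + 52*t^2 + 138*t - 18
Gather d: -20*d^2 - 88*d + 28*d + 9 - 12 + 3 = -20*d^2 - 60*d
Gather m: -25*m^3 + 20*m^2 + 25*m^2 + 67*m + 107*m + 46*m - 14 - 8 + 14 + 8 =-25*m^3 + 45*m^2 + 220*m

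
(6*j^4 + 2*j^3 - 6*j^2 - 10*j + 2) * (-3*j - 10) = -18*j^5 - 66*j^4 - 2*j^3 + 90*j^2 + 94*j - 20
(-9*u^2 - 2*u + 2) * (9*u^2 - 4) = -81*u^4 - 18*u^3 + 54*u^2 + 8*u - 8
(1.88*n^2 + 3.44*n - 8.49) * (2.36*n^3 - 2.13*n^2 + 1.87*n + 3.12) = 4.4368*n^5 + 4.114*n^4 - 23.848*n^3 + 30.3821*n^2 - 5.1435*n - 26.4888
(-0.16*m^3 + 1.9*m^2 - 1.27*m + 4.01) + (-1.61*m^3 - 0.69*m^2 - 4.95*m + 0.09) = -1.77*m^3 + 1.21*m^2 - 6.22*m + 4.1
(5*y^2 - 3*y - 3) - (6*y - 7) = 5*y^2 - 9*y + 4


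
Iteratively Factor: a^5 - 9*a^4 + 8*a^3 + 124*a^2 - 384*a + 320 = (a - 2)*(a^4 - 7*a^3 - 6*a^2 + 112*a - 160) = (a - 5)*(a - 2)*(a^3 - 2*a^2 - 16*a + 32) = (a - 5)*(a - 2)^2*(a^2 - 16) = (a - 5)*(a - 2)^2*(a + 4)*(a - 4)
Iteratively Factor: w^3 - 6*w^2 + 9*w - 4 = (w - 1)*(w^2 - 5*w + 4) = (w - 4)*(w - 1)*(w - 1)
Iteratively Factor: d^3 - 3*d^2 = (d)*(d^2 - 3*d) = d*(d - 3)*(d)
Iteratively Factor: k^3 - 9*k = (k)*(k^2 - 9) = k*(k + 3)*(k - 3)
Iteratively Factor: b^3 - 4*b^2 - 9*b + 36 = (b - 3)*(b^2 - b - 12) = (b - 3)*(b + 3)*(b - 4)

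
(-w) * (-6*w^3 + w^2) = 6*w^4 - w^3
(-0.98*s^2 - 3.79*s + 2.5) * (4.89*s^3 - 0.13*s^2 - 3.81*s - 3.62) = -4.7922*s^5 - 18.4057*s^4 + 16.4515*s^3 + 17.6625*s^2 + 4.1948*s - 9.05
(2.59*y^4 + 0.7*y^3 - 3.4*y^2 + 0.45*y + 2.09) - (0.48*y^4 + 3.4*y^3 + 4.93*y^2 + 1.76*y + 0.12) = 2.11*y^4 - 2.7*y^3 - 8.33*y^2 - 1.31*y + 1.97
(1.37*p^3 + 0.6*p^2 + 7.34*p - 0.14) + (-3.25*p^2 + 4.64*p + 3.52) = 1.37*p^3 - 2.65*p^2 + 11.98*p + 3.38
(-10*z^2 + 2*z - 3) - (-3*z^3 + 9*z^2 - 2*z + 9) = 3*z^3 - 19*z^2 + 4*z - 12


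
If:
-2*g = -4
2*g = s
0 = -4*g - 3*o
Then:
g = 2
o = -8/3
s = 4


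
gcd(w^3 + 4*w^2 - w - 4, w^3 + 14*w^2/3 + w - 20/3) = w^2 + 3*w - 4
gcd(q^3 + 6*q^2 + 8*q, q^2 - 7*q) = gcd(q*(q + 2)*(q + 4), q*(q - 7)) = q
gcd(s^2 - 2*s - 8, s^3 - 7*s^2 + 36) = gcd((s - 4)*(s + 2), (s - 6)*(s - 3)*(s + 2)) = s + 2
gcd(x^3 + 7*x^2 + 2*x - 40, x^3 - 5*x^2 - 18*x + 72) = x + 4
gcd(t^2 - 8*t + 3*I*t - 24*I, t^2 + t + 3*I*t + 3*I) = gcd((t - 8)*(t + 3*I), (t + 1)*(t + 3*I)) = t + 3*I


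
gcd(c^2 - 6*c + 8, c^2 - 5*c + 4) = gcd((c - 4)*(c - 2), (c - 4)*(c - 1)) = c - 4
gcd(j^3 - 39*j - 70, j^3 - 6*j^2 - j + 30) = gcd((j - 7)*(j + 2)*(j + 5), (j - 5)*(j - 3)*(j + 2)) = j + 2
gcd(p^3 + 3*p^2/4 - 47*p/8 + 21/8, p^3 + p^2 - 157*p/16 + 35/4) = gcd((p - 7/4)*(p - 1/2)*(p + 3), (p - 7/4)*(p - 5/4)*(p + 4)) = p - 7/4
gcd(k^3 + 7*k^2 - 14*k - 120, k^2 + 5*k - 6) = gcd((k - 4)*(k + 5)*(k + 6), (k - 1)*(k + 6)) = k + 6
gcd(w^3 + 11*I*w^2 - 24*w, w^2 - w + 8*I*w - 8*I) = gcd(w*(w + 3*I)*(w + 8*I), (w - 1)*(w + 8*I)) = w + 8*I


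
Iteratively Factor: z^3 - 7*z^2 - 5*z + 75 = (z + 3)*(z^2 - 10*z + 25) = (z - 5)*(z + 3)*(z - 5)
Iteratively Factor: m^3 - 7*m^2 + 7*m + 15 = (m - 3)*(m^2 - 4*m - 5) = (m - 3)*(m + 1)*(m - 5)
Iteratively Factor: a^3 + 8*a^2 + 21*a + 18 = (a + 3)*(a^2 + 5*a + 6) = (a + 2)*(a + 3)*(a + 3)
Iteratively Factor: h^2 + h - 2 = (h + 2)*(h - 1)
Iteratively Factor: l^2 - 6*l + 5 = (l - 5)*(l - 1)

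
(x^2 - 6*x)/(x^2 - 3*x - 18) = x/(x + 3)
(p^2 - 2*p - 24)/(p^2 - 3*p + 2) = (p^2 - 2*p - 24)/(p^2 - 3*p + 2)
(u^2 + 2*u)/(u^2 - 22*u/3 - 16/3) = 3*u*(u + 2)/(3*u^2 - 22*u - 16)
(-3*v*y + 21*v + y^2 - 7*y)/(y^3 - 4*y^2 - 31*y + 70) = (-3*v + y)/(y^2 + 3*y - 10)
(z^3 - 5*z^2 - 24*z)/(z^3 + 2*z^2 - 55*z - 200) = z*(z + 3)/(z^2 + 10*z + 25)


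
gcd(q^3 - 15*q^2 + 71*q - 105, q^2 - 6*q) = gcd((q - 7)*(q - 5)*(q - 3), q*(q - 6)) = 1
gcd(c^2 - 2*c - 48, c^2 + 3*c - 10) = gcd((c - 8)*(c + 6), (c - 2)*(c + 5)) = 1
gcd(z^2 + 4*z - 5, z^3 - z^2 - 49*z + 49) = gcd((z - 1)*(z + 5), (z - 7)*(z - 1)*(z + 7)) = z - 1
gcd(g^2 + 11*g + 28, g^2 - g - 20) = g + 4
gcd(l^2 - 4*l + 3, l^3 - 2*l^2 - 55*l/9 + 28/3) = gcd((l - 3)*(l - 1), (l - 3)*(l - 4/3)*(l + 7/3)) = l - 3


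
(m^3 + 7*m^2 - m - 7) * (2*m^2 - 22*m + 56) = 2*m^5 - 8*m^4 - 100*m^3 + 400*m^2 + 98*m - 392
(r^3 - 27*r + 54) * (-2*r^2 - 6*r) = -2*r^5 - 6*r^4 + 54*r^3 + 54*r^2 - 324*r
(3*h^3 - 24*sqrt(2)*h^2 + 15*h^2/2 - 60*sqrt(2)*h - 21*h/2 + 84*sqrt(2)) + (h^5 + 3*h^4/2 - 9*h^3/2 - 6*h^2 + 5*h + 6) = h^5 + 3*h^4/2 - 3*h^3/2 - 24*sqrt(2)*h^2 + 3*h^2/2 - 60*sqrt(2)*h - 11*h/2 + 6 + 84*sqrt(2)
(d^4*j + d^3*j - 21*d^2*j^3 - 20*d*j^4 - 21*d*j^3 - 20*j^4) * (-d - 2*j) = -d^5*j - 2*d^4*j^2 - d^4*j + 21*d^3*j^3 - 2*d^3*j^2 + 62*d^2*j^4 + 21*d^2*j^3 + 40*d*j^5 + 62*d*j^4 + 40*j^5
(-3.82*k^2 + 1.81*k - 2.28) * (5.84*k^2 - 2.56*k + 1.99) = -22.3088*k^4 + 20.3496*k^3 - 25.5506*k^2 + 9.4387*k - 4.5372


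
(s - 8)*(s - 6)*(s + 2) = s^3 - 12*s^2 + 20*s + 96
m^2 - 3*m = m*(m - 3)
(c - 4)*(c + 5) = c^2 + c - 20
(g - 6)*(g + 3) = g^2 - 3*g - 18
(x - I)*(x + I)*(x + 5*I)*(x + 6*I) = x^4 + 11*I*x^3 - 29*x^2 + 11*I*x - 30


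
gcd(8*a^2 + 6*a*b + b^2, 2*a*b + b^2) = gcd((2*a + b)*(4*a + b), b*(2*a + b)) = 2*a + b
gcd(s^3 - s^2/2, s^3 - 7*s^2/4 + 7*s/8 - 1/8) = s - 1/2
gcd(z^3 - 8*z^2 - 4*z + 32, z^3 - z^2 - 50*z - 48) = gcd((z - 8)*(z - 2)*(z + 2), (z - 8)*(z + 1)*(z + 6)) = z - 8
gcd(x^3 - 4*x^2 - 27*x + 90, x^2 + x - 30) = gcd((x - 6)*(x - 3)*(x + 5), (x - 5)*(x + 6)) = 1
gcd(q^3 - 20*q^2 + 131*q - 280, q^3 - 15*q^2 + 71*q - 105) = q^2 - 12*q + 35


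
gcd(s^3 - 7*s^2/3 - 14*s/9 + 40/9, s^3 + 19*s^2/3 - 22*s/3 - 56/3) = s^2 - 2*s/3 - 8/3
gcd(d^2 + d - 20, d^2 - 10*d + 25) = 1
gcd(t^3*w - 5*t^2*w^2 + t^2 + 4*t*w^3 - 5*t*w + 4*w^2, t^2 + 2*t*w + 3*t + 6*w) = 1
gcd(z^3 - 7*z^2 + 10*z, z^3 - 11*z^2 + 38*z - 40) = z^2 - 7*z + 10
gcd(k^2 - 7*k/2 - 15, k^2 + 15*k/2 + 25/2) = k + 5/2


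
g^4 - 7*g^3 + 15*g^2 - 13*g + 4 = (g - 4)*(g - 1)^3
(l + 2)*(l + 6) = l^2 + 8*l + 12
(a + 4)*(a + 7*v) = a^2 + 7*a*v + 4*a + 28*v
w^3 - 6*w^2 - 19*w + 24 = (w - 8)*(w - 1)*(w + 3)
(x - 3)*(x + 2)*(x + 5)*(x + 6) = x^4 + 10*x^3 + 13*x^2 - 96*x - 180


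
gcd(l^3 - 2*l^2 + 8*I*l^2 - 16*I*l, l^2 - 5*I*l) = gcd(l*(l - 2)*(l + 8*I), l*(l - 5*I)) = l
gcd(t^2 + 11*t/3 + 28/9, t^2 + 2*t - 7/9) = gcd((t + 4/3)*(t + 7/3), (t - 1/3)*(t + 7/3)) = t + 7/3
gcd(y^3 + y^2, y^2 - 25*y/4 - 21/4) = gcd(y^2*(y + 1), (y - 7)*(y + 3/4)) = 1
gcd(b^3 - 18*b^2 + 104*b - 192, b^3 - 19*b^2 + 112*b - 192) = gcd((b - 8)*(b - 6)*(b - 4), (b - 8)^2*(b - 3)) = b - 8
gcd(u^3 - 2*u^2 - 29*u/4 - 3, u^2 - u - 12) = u - 4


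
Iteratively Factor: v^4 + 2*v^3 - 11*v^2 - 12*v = (v)*(v^3 + 2*v^2 - 11*v - 12) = v*(v - 3)*(v^2 + 5*v + 4) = v*(v - 3)*(v + 1)*(v + 4)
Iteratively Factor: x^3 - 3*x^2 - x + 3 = (x - 1)*(x^2 - 2*x - 3) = (x - 3)*(x - 1)*(x + 1)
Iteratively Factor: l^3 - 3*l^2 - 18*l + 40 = (l + 4)*(l^2 - 7*l + 10) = (l - 5)*(l + 4)*(l - 2)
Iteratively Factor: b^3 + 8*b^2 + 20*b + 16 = (b + 4)*(b^2 + 4*b + 4) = (b + 2)*(b + 4)*(b + 2)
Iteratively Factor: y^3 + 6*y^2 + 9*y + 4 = (y + 4)*(y^2 + 2*y + 1) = (y + 1)*(y + 4)*(y + 1)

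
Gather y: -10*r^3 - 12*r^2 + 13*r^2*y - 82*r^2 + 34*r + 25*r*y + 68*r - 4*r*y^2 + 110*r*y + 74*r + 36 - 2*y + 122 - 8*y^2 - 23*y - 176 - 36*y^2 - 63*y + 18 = -10*r^3 - 94*r^2 + 176*r + y^2*(-4*r - 44) + y*(13*r^2 + 135*r - 88)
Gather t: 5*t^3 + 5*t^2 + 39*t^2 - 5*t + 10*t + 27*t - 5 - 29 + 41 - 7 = 5*t^3 + 44*t^2 + 32*t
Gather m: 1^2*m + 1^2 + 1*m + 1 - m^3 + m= -m^3 + 3*m + 2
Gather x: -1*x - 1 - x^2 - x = -x^2 - 2*x - 1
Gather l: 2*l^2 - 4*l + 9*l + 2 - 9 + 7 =2*l^2 + 5*l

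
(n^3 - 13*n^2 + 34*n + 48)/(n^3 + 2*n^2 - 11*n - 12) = (n^2 - 14*n + 48)/(n^2 + n - 12)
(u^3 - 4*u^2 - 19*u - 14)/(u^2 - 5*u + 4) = (u^3 - 4*u^2 - 19*u - 14)/(u^2 - 5*u + 4)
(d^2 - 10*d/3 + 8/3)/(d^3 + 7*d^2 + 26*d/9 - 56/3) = 3*(d - 2)/(3*d^2 + 25*d + 42)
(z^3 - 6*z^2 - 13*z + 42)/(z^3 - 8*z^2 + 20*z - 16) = (z^2 - 4*z - 21)/(z^2 - 6*z + 8)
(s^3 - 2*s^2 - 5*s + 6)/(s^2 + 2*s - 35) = (s^3 - 2*s^2 - 5*s + 6)/(s^2 + 2*s - 35)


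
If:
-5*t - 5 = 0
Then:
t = -1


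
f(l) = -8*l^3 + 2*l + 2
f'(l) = 2 - 24*l^2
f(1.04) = -4.92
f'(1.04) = -23.96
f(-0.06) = 1.88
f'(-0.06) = 1.91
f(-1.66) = 35.27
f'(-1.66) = -64.13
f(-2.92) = 195.34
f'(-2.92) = -202.63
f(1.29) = -12.59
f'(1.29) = -37.94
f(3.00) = -208.00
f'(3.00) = -214.00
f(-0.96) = 7.16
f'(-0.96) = -20.12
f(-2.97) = 205.64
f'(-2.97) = -209.70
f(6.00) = -1714.00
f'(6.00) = -862.00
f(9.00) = -5812.00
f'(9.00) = -1942.00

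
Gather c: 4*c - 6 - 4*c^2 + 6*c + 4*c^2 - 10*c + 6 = 0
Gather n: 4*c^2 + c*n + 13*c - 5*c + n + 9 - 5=4*c^2 + 8*c + n*(c + 1) + 4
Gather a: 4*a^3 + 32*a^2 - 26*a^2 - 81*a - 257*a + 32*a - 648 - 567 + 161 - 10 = 4*a^3 + 6*a^2 - 306*a - 1064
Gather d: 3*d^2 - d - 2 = 3*d^2 - d - 2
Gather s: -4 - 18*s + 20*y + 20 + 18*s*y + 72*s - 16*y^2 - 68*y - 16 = s*(18*y + 54) - 16*y^2 - 48*y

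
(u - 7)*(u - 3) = u^2 - 10*u + 21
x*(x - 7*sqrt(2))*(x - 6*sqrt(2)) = x^3 - 13*sqrt(2)*x^2 + 84*x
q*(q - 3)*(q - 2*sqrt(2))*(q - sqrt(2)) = q^4 - 3*sqrt(2)*q^3 - 3*q^3 + 4*q^2 + 9*sqrt(2)*q^2 - 12*q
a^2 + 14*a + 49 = (a + 7)^2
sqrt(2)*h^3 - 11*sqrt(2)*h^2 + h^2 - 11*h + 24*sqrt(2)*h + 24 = (h - 8)*(h - 3)*(sqrt(2)*h + 1)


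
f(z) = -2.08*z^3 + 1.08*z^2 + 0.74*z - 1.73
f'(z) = -6.24*z^2 + 2.16*z + 0.74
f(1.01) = -2.02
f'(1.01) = -3.44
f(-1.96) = 16.63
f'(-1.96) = -27.47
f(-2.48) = 34.80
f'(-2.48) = -43.00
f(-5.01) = 283.23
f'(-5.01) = -166.71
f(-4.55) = 213.19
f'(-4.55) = -138.27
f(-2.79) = 49.78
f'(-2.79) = -53.86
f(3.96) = -111.03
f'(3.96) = -88.56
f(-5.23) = 321.50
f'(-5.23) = -181.24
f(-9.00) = 1595.41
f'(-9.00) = -524.14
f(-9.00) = 1595.41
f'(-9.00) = -524.14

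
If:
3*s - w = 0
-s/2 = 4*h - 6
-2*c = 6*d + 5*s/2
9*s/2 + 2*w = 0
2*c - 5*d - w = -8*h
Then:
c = -36/11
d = 12/11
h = 3/2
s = 0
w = 0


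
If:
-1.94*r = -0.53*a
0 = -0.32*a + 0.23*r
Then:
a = 0.00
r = 0.00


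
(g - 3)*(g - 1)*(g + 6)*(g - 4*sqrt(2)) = g^4 - 4*sqrt(2)*g^3 + 2*g^3 - 21*g^2 - 8*sqrt(2)*g^2 + 18*g + 84*sqrt(2)*g - 72*sqrt(2)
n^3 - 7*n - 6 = (n - 3)*(n + 1)*(n + 2)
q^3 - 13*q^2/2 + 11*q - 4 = (q - 4)*(q - 2)*(q - 1/2)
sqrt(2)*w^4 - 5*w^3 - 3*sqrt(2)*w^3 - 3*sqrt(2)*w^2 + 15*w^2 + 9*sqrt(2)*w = w*(w - 3)*(w - 3*sqrt(2))*(sqrt(2)*w + 1)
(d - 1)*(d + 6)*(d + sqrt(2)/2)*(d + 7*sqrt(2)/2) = d^4 + 5*d^3 + 4*sqrt(2)*d^3 - 5*d^2/2 + 20*sqrt(2)*d^2 - 24*sqrt(2)*d + 35*d/2 - 21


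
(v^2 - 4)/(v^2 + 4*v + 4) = (v - 2)/(v + 2)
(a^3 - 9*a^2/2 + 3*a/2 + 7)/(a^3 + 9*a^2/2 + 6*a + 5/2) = (2*a^2 - 11*a + 14)/(2*a^2 + 7*a + 5)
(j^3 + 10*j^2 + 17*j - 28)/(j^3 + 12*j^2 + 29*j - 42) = (j + 4)/(j + 6)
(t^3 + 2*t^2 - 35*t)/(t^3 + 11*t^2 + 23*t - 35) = t*(t - 5)/(t^2 + 4*t - 5)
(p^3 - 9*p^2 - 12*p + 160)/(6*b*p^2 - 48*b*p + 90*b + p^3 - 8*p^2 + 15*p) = (p^2 - 4*p - 32)/(6*b*p - 18*b + p^2 - 3*p)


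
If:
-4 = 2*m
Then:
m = -2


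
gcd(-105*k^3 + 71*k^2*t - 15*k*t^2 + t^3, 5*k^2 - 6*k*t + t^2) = -5*k + t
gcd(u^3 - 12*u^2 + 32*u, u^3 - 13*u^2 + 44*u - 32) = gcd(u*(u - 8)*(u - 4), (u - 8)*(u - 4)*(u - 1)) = u^2 - 12*u + 32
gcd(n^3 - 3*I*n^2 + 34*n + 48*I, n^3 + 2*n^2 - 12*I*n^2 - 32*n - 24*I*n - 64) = n - 8*I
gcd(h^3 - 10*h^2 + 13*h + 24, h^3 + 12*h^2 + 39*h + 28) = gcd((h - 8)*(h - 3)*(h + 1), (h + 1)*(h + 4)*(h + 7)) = h + 1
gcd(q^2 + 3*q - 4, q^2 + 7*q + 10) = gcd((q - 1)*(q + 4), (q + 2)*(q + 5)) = 1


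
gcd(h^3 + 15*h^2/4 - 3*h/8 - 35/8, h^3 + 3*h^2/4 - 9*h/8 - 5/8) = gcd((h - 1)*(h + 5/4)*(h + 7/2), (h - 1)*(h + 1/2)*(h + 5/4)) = h^2 + h/4 - 5/4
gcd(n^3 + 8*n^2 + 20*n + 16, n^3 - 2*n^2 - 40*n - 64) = n^2 + 6*n + 8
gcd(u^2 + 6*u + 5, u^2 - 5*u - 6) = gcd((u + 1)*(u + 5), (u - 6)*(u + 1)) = u + 1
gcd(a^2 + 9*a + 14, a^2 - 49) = a + 7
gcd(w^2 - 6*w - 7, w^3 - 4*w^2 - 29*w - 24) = w + 1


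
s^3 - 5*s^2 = s^2*(s - 5)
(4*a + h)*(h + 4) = 4*a*h + 16*a + h^2 + 4*h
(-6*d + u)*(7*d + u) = -42*d^2 + d*u + u^2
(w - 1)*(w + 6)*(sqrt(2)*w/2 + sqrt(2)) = sqrt(2)*w^3/2 + 7*sqrt(2)*w^2/2 + 2*sqrt(2)*w - 6*sqrt(2)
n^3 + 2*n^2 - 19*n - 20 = (n - 4)*(n + 1)*(n + 5)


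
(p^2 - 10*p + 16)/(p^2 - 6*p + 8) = (p - 8)/(p - 4)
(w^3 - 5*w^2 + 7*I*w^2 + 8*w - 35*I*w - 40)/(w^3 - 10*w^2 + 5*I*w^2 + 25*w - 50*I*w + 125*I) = (w^2 + 7*I*w + 8)/(w^2 + 5*w*(-1 + I) - 25*I)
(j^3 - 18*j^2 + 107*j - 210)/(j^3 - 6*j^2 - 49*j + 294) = (j - 5)/(j + 7)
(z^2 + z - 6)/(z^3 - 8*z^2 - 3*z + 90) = (z - 2)/(z^2 - 11*z + 30)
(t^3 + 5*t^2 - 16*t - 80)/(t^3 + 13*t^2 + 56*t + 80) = (t - 4)/(t + 4)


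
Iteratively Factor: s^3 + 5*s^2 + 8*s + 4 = (s + 2)*(s^2 + 3*s + 2) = (s + 2)^2*(s + 1)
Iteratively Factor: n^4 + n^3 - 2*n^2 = (n + 2)*(n^3 - n^2) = n*(n + 2)*(n^2 - n) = n^2*(n + 2)*(n - 1)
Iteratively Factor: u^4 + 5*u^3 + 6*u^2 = (u + 3)*(u^3 + 2*u^2) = u*(u + 3)*(u^2 + 2*u) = u*(u + 2)*(u + 3)*(u)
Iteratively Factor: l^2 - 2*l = (l)*(l - 2)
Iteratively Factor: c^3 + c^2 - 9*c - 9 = (c + 3)*(c^2 - 2*c - 3) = (c - 3)*(c + 3)*(c + 1)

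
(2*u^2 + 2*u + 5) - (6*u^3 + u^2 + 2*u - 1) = -6*u^3 + u^2 + 6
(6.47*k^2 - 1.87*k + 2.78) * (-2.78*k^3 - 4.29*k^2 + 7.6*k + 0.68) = -17.9866*k^5 - 22.5577*k^4 + 49.4659*k^3 - 21.7386*k^2 + 19.8564*k + 1.8904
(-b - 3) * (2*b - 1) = -2*b^2 - 5*b + 3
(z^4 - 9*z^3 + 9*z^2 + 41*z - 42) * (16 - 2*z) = -2*z^5 + 34*z^4 - 162*z^3 + 62*z^2 + 740*z - 672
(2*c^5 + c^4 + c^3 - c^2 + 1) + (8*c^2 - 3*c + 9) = 2*c^5 + c^4 + c^3 + 7*c^2 - 3*c + 10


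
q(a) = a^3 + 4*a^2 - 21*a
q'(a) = 3*a^2 + 8*a - 21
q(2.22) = -15.97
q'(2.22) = 11.55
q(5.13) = 132.54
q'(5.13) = 98.99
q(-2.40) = 59.62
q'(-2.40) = -22.92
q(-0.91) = 21.67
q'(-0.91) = -25.80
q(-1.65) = 41.05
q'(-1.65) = -26.03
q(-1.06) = 25.56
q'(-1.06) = -26.11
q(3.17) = 5.48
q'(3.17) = 34.51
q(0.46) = -8.72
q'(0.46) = -16.69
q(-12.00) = -900.00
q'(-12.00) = 315.00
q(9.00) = 864.00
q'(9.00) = 294.00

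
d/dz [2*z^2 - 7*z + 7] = 4*z - 7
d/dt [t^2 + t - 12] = 2*t + 1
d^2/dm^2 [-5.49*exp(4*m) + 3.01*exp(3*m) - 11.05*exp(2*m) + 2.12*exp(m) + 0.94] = (-87.84*exp(3*m) + 27.09*exp(2*m) - 44.2*exp(m) + 2.12)*exp(m)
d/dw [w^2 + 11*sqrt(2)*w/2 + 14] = 2*w + 11*sqrt(2)/2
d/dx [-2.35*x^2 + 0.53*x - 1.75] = 0.53 - 4.7*x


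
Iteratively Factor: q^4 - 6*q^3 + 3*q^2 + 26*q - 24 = (q - 1)*(q^3 - 5*q^2 - 2*q + 24) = (q - 4)*(q - 1)*(q^2 - q - 6) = (q - 4)*(q - 1)*(q + 2)*(q - 3)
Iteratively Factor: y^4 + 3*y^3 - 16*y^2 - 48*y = (y - 4)*(y^3 + 7*y^2 + 12*y) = y*(y - 4)*(y^2 + 7*y + 12) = y*(y - 4)*(y + 3)*(y + 4)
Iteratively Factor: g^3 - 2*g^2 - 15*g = (g - 5)*(g^2 + 3*g) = (g - 5)*(g + 3)*(g)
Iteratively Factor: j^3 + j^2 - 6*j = (j + 3)*(j^2 - 2*j) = (j - 2)*(j + 3)*(j)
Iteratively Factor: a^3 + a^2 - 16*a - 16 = (a - 4)*(a^2 + 5*a + 4) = (a - 4)*(a + 1)*(a + 4)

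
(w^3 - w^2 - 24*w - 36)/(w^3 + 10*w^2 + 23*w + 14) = (w^2 - 3*w - 18)/(w^2 + 8*w + 7)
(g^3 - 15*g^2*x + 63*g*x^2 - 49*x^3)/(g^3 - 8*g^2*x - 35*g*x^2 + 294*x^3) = (g - x)/(g + 6*x)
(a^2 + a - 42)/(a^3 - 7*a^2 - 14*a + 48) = (a^2 + a - 42)/(a^3 - 7*a^2 - 14*a + 48)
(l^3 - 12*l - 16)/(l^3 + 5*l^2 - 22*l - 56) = (l + 2)/(l + 7)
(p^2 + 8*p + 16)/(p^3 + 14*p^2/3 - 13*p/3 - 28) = 3*(p + 4)/(3*p^2 + 2*p - 21)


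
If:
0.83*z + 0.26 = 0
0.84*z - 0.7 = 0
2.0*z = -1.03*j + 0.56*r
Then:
No Solution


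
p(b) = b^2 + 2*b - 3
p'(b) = 2*b + 2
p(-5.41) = 15.45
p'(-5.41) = -8.82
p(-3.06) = 0.24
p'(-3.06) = -4.12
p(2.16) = 5.99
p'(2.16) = 6.32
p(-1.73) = -3.47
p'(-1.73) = -1.46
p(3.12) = 12.97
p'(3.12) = 8.24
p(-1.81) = -3.34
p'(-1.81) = -1.62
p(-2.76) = -0.90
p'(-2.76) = -3.52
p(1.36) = 1.57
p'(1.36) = 4.72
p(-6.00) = 21.00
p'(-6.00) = -10.00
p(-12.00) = 117.00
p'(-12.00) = -22.00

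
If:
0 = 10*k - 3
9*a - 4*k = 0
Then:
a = 2/15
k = 3/10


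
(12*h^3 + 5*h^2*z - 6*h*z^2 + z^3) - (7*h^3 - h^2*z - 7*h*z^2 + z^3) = 5*h^3 + 6*h^2*z + h*z^2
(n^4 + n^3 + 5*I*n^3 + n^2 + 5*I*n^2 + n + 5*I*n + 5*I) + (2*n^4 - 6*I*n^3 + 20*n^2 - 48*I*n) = 3*n^4 + n^3 - I*n^3 + 21*n^2 + 5*I*n^2 + n - 43*I*n + 5*I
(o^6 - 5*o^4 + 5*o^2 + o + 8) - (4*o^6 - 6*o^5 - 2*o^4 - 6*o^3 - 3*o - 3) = -3*o^6 + 6*o^5 - 3*o^4 + 6*o^3 + 5*o^2 + 4*o + 11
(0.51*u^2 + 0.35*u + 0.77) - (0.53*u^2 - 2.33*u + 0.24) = -0.02*u^2 + 2.68*u + 0.53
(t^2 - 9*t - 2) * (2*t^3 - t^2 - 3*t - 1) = 2*t^5 - 19*t^4 + 2*t^3 + 28*t^2 + 15*t + 2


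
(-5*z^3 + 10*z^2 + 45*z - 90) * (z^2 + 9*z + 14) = -5*z^5 - 35*z^4 + 65*z^3 + 455*z^2 - 180*z - 1260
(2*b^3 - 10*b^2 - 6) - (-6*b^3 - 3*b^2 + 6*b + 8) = 8*b^3 - 7*b^2 - 6*b - 14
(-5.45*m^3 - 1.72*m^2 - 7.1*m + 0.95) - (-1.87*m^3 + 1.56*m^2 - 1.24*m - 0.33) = -3.58*m^3 - 3.28*m^2 - 5.86*m + 1.28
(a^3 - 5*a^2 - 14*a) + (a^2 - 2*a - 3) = a^3 - 4*a^2 - 16*a - 3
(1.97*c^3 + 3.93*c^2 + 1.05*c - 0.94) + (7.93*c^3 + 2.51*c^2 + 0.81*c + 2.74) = 9.9*c^3 + 6.44*c^2 + 1.86*c + 1.8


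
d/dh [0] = 0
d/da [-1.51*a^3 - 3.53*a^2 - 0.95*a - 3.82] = -4.53*a^2 - 7.06*a - 0.95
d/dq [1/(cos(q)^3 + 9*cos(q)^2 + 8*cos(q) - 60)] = (3*cos(q)^2 + 18*cos(q) + 8)*sin(q)/(cos(q)^3 + 9*cos(q)^2 + 8*cos(q) - 60)^2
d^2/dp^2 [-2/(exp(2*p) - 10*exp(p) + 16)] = 4*(-4*(exp(p) - 5)^2*exp(p) + (2*exp(p) - 5)*(exp(2*p) - 10*exp(p) + 16))*exp(p)/(exp(2*p) - 10*exp(p) + 16)^3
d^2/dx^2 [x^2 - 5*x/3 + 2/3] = 2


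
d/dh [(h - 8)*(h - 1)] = 2*h - 9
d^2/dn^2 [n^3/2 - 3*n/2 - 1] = 3*n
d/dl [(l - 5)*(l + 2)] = 2*l - 3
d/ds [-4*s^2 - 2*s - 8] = -8*s - 2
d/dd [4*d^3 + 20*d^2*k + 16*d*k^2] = 12*d^2 + 40*d*k + 16*k^2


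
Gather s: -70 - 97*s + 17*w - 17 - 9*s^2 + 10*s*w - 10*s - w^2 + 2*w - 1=-9*s^2 + s*(10*w - 107) - w^2 + 19*w - 88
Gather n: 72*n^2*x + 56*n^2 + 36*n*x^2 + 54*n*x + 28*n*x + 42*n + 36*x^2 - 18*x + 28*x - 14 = n^2*(72*x + 56) + n*(36*x^2 + 82*x + 42) + 36*x^2 + 10*x - 14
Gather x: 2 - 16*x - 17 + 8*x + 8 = -8*x - 7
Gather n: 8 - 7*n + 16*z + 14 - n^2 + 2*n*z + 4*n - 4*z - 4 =-n^2 + n*(2*z - 3) + 12*z + 18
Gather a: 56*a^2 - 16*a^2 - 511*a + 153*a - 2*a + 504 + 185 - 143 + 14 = 40*a^2 - 360*a + 560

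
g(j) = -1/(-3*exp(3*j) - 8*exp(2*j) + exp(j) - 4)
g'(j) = -(9*exp(3*j) + 16*exp(2*j) - exp(j))/(-3*exp(3*j) - 8*exp(2*j) + exp(j) - 4)^2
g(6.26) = 0.00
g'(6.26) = -0.00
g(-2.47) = 0.25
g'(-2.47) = -0.00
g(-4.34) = 0.25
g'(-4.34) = 0.00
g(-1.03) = 0.21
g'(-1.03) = -0.09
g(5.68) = 0.00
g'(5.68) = -0.00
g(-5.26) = 0.25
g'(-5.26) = 0.00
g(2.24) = 0.00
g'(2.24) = -0.00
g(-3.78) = 0.25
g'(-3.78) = 0.00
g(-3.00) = 0.25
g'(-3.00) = 0.00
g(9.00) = 0.00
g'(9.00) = 0.00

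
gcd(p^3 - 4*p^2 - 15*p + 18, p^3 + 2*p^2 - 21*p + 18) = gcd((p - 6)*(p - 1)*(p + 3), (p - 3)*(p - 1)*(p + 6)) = p - 1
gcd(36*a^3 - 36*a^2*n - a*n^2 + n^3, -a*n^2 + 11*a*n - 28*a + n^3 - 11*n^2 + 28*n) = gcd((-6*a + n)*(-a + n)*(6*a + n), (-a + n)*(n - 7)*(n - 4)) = a - n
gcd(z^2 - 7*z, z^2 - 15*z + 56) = z - 7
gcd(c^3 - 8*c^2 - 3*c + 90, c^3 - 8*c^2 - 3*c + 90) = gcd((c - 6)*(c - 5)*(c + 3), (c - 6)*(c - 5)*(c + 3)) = c^3 - 8*c^2 - 3*c + 90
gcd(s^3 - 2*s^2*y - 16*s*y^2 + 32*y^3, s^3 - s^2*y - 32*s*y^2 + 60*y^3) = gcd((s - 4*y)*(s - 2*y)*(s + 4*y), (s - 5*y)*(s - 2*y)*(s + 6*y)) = -s + 2*y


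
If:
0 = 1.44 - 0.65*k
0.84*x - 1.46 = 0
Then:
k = 2.22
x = 1.74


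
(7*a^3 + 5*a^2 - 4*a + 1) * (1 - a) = -7*a^4 + 2*a^3 + 9*a^2 - 5*a + 1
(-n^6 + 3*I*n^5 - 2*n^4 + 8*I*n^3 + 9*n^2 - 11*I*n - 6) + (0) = -n^6 + 3*I*n^5 - 2*n^4 + 8*I*n^3 + 9*n^2 - 11*I*n - 6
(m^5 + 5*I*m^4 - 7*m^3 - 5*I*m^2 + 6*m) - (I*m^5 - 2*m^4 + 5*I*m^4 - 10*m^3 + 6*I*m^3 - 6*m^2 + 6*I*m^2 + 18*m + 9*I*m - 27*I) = m^5 - I*m^5 + 2*m^4 + 3*m^3 - 6*I*m^3 + 6*m^2 - 11*I*m^2 - 12*m - 9*I*m + 27*I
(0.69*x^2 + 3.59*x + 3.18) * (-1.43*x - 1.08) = -0.9867*x^3 - 5.8789*x^2 - 8.4246*x - 3.4344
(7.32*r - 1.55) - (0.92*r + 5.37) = 6.4*r - 6.92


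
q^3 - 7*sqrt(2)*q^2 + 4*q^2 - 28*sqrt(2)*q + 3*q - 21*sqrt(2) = (q + 1)*(q + 3)*(q - 7*sqrt(2))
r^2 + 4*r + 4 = (r + 2)^2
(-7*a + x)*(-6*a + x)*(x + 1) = 42*a^2*x + 42*a^2 - 13*a*x^2 - 13*a*x + x^3 + x^2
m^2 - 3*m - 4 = (m - 4)*(m + 1)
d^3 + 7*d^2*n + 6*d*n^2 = d*(d + n)*(d + 6*n)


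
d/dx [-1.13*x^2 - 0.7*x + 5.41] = -2.26*x - 0.7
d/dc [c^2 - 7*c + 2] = 2*c - 7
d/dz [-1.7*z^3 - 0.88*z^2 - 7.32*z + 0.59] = -5.1*z^2 - 1.76*z - 7.32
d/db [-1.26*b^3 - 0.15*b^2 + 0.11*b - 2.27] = -3.78*b^2 - 0.3*b + 0.11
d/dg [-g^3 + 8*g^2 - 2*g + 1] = -3*g^2 + 16*g - 2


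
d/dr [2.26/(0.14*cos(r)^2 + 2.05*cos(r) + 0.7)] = (0.6328*cos(r) + 4.633)*sin(r)/(0.14*cos(r)^2 + 2.05*cos(r) + 0.7)^2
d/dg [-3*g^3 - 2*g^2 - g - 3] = -9*g^2 - 4*g - 1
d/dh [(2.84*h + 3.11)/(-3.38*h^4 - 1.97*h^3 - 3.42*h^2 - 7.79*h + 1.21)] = (28.7976*h^4 + 53.2368*h^3 + 28.0929*h^2 + 21.2724*h + 27.6633)/(11.4244*h^8 + 13.3172*h^7 + 27.0001*h^6 + 66.1352*h^5 + 34.2094*h^4 + 48.5162*h^3 + 52.4077*h^2 - 18.8518*h + 1.4641)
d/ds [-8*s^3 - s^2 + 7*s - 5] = -24*s^2 - 2*s + 7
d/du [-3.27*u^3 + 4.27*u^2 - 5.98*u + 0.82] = -9.81*u^2 + 8.54*u - 5.98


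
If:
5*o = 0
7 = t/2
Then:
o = 0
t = 14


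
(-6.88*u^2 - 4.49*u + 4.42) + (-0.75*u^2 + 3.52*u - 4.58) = -7.63*u^2 - 0.97*u - 0.16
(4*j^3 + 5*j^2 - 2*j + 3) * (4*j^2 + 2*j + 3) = 16*j^5 + 28*j^4 + 14*j^3 + 23*j^2 + 9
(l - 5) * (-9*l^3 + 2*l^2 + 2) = -9*l^4 + 47*l^3 - 10*l^2 + 2*l - 10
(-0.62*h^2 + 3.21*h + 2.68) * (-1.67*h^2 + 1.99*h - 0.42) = 1.0354*h^4 - 6.5945*h^3 + 2.1727*h^2 + 3.985*h - 1.1256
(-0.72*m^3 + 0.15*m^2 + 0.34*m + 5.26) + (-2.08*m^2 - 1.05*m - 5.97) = -0.72*m^3 - 1.93*m^2 - 0.71*m - 0.71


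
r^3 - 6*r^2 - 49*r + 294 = (r - 7)*(r - 6)*(r + 7)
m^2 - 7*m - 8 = (m - 8)*(m + 1)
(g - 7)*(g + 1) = g^2 - 6*g - 7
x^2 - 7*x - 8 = (x - 8)*(x + 1)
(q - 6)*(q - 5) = q^2 - 11*q + 30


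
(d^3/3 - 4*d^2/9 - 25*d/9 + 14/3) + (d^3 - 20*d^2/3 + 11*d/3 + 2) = 4*d^3/3 - 64*d^2/9 + 8*d/9 + 20/3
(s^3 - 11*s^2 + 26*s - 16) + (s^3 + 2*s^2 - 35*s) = 2*s^3 - 9*s^2 - 9*s - 16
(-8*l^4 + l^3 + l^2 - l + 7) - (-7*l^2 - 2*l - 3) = -8*l^4 + l^3 + 8*l^2 + l + 10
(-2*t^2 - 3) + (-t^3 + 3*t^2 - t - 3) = -t^3 + t^2 - t - 6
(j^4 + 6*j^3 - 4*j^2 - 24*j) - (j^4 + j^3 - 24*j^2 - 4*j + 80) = 5*j^3 + 20*j^2 - 20*j - 80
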